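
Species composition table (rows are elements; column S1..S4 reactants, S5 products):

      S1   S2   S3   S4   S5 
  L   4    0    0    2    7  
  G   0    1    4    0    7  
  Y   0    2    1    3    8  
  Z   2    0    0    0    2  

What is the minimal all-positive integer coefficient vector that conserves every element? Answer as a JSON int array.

Coefficients: [2, 2, 3, 3, 2]

L: 2·4+2·0+3·0+3·2 = 14 | 2·7 = 14
G: 2·0+2·1+3·4+3·0 = 14 | 2·7 = 14
Y: 2·0+2·2+3·1+3·3 = 16 | 2·8 = 16
Z: 2·2+2·0+3·0+3·0 = 4 | 2·2 = 4
gcd(2,2,3,3,2) = 1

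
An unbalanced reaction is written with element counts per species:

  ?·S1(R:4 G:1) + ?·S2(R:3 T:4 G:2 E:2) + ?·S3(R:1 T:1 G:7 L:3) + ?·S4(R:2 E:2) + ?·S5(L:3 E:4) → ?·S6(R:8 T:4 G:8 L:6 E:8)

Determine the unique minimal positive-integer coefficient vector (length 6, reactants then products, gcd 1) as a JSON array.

Coefficients: [4, 4, 4, 4, 6, 5]

R: 4·4+4·3+4·1+4·2+6·0 = 40 | 5·8 = 40
T: 4·0+4·4+4·1+4·0+6·0 = 20 | 5·4 = 20
G: 4·1+4·2+4·7+4·0+6·0 = 40 | 5·8 = 40
L: 4·0+4·0+4·3+4·0+6·3 = 30 | 5·6 = 30
E: 4·0+4·2+4·0+4·2+6·4 = 40 | 5·8 = 40
gcd(4,4,4,4,6,5) = 1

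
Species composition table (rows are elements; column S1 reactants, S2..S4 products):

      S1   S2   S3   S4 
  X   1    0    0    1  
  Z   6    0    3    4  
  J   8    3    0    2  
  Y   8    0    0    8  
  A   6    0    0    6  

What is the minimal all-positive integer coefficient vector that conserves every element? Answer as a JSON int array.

X: 3·1 = 3 | 6·0+2·0+3·1 = 3
Z: 3·6 = 18 | 6·0+2·3+3·4 = 18
J: 3·8 = 24 | 6·3+2·0+3·2 = 24
Y: 3·8 = 24 | 6·0+2·0+3·8 = 24
A: 3·6 = 18 | 6·0+2·0+3·6 = 18
gcd(3,6,2,3) = 1

Coefficients: [3, 6, 2, 3]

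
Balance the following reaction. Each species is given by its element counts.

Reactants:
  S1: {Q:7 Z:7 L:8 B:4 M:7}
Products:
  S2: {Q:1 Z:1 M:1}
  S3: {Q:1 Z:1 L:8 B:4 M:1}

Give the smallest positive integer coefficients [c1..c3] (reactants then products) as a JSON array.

Q: 1·7 = 7 | 6·1+1·1 = 7
Z: 1·7 = 7 | 6·1+1·1 = 7
L: 1·8 = 8 | 6·0+1·8 = 8
B: 1·4 = 4 | 6·0+1·4 = 4
M: 1·7 = 7 | 6·1+1·1 = 7
gcd(1,6,1) = 1

Coefficients: [1, 6, 1]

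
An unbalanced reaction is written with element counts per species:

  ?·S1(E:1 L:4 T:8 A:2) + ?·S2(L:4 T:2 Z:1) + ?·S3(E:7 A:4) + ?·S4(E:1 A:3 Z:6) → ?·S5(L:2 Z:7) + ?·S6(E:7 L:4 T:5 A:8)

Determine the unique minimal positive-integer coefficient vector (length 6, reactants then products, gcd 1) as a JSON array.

E: 1·1+6·0+3·7+6·1 = 28 | 6·0+4·7 = 28
L: 1·4+6·4+3·0+6·0 = 28 | 6·2+4·4 = 28
T: 1·8+6·2+3·0+6·0 = 20 | 6·0+4·5 = 20
A: 1·2+6·0+3·4+6·3 = 32 | 6·0+4·8 = 32
Z: 1·0+6·1+3·0+6·6 = 42 | 6·7+4·0 = 42
gcd(1,6,3,6,6,4) = 1

Coefficients: [1, 6, 3, 6, 6, 4]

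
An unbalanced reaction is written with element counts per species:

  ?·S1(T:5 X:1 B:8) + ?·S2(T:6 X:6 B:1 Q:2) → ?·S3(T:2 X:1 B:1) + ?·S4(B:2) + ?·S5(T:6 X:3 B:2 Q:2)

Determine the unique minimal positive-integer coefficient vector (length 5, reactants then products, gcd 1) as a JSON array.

Coefficients: [2, 1, 5, 5, 1]

T: 2·5+1·6 = 16 | 5·2+5·0+1·6 = 16
X: 2·1+1·6 = 8 | 5·1+5·0+1·3 = 8
B: 2·8+1·1 = 17 | 5·1+5·2+1·2 = 17
Q: 2·0+1·2 = 2 | 5·0+5·0+1·2 = 2
gcd(2,1,5,5,1) = 1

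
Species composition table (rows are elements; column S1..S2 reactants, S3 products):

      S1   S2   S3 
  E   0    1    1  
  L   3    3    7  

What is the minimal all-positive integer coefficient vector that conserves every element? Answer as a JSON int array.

Coefficients: [4, 3, 3]

E: 4·0+3·1 = 3 | 3·1 = 3
L: 4·3+3·3 = 21 | 3·7 = 21
gcd(4,3,3) = 1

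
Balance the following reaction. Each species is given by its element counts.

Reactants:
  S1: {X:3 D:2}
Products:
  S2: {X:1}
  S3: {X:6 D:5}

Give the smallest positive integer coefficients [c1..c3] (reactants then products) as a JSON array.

X: 5·3 = 15 | 3·1+2·6 = 15
D: 5·2 = 10 | 3·0+2·5 = 10
gcd(5,3,2) = 1

Coefficients: [5, 3, 2]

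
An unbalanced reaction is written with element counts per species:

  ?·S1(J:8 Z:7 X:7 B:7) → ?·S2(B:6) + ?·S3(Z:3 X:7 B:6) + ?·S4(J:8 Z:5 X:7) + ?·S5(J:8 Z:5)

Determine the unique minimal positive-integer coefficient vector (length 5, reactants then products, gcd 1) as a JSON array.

J: 6·8 = 48 | 3·0+4·0+2·8+4·8 = 48
Z: 6·7 = 42 | 3·0+4·3+2·5+4·5 = 42
X: 6·7 = 42 | 3·0+4·7+2·7+4·0 = 42
B: 6·7 = 42 | 3·6+4·6+2·0+4·0 = 42
gcd(6,3,4,2,4) = 1

Coefficients: [6, 3, 4, 2, 4]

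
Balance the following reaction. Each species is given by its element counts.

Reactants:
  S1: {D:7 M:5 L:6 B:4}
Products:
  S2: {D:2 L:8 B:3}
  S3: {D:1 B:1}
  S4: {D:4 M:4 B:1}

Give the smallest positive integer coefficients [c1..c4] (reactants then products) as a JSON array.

Coefficients: [4, 3, 2, 5]

D: 4·7 = 28 | 3·2+2·1+5·4 = 28
M: 4·5 = 20 | 3·0+2·0+5·4 = 20
L: 4·6 = 24 | 3·8+2·0+5·0 = 24
B: 4·4 = 16 | 3·3+2·1+5·1 = 16
gcd(4,3,2,5) = 1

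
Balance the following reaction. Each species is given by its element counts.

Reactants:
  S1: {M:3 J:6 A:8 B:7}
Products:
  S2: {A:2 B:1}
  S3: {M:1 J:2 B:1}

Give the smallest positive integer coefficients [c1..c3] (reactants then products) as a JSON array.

M: 1·3 = 3 | 4·0+3·1 = 3
J: 1·6 = 6 | 4·0+3·2 = 6
A: 1·8 = 8 | 4·2+3·0 = 8
B: 1·7 = 7 | 4·1+3·1 = 7
gcd(1,4,3) = 1

Coefficients: [1, 4, 3]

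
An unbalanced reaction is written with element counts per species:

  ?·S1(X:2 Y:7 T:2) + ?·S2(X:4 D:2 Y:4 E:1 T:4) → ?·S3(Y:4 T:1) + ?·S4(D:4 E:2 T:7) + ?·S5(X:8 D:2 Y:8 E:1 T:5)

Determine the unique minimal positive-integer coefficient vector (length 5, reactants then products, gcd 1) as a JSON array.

Coefficients: [4, 6, 5, 1, 4]

X: 4·2+6·4 = 32 | 5·0+1·0+4·8 = 32
D: 4·0+6·2 = 12 | 5·0+1·4+4·2 = 12
Y: 4·7+6·4 = 52 | 5·4+1·0+4·8 = 52
E: 4·0+6·1 = 6 | 5·0+1·2+4·1 = 6
T: 4·2+6·4 = 32 | 5·1+1·7+4·5 = 32
gcd(4,6,5,1,4) = 1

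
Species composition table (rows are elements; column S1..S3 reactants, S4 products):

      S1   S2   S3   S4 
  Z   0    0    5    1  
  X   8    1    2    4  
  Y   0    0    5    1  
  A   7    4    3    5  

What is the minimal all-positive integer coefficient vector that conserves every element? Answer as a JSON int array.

Coefficients: [2, 2, 1, 5]

Z: 2·0+2·0+1·5 = 5 | 5·1 = 5
X: 2·8+2·1+1·2 = 20 | 5·4 = 20
Y: 2·0+2·0+1·5 = 5 | 5·1 = 5
A: 2·7+2·4+1·3 = 25 | 5·5 = 25
gcd(2,2,1,5) = 1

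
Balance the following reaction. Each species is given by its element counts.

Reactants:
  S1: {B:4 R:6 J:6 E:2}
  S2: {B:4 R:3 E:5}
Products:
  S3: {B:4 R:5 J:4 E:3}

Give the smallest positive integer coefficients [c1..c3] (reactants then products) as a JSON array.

B: 2·4+1·4 = 12 | 3·4 = 12
R: 2·6+1·3 = 15 | 3·5 = 15
J: 2·6+1·0 = 12 | 3·4 = 12
E: 2·2+1·5 = 9 | 3·3 = 9
gcd(2,1,3) = 1

Coefficients: [2, 1, 3]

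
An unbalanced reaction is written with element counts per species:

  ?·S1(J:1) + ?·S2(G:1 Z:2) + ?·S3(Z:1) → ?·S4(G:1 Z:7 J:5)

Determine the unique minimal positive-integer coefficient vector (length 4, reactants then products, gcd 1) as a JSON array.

G: 5·0+1·1+5·0 = 1 | 1·1 = 1
Z: 5·0+1·2+5·1 = 7 | 1·7 = 7
J: 5·1+1·0+5·0 = 5 | 1·5 = 5
gcd(5,1,5,1) = 1

Coefficients: [5, 1, 5, 1]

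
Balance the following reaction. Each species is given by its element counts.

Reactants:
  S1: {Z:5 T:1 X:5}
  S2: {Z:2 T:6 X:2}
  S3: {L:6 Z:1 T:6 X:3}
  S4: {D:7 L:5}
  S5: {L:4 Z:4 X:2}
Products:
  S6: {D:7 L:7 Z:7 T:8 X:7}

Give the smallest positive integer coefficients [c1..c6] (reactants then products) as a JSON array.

Coefficients: [4, 5, 1, 5, 1, 5]

D: 4·0+5·0+1·0+5·7+1·0 = 35 | 5·7 = 35
L: 4·0+5·0+1·6+5·5+1·4 = 35 | 5·7 = 35
Z: 4·5+5·2+1·1+5·0+1·4 = 35 | 5·7 = 35
T: 4·1+5·6+1·6+5·0+1·0 = 40 | 5·8 = 40
X: 4·5+5·2+1·3+5·0+1·2 = 35 | 5·7 = 35
gcd(4,5,1,5,1,5) = 1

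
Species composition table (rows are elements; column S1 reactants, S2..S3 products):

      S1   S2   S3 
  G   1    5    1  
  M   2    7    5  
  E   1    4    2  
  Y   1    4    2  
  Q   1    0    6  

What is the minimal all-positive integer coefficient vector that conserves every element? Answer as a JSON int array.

Coefficients: [6, 1, 1]

G: 6·1 = 6 | 1·5+1·1 = 6
M: 6·2 = 12 | 1·7+1·5 = 12
E: 6·1 = 6 | 1·4+1·2 = 6
Y: 6·1 = 6 | 1·4+1·2 = 6
Q: 6·1 = 6 | 1·0+1·6 = 6
gcd(6,1,1) = 1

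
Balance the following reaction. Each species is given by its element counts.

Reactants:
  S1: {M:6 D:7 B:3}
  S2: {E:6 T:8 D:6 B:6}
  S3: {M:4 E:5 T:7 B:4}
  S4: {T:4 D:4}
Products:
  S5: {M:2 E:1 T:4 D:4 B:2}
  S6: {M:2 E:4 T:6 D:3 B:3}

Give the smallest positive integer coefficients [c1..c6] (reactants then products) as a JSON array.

M: 1·6+1·0+2·4+3·0 = 14 | 4·2+3·2 = 14
E: 1·0+1·6+2·5+3·0 = 16 | 4·1+3·4 = 16
T: 1·0+1·8+2·7+3·4 = 34 | 4·4+3·6 = 34
D: 1·7+1·6+2·0+3·4 = 25 | 4·4+3·3 = 25
B: 1·3+1·6+2·4+3·0 = 17 | 4·2+3·3 = 17
gcd(1,1,2,3,4,3) = 1

Coefficients: [1, 1, 2, 3, 4, 3]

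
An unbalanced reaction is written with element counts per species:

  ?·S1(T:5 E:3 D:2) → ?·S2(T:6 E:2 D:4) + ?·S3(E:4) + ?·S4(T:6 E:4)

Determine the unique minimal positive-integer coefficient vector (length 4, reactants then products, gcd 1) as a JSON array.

Coefficients: [6, 3, 1, 2]

T: 6·5 = 30 | 3·6+1·0+2·6 = 30
E: 6·3 = 18 | 3·2+1·4+2·4 = 18
D: 6·2 = 12 | 3·4+1·0+2·0 = 12
gcd(6,3,1,2) = 1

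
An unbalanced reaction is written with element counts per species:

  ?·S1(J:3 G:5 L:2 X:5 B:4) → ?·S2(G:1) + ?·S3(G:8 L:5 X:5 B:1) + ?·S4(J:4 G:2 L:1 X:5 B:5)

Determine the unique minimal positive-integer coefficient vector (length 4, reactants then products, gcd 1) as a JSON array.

Coefficients: [4, 6, 1, 3]

J: 4·3 = 12 | 6·0+1·0+3·4 = 12
G: 4·5 = 20 | 6·1+1·8+3·2 = 20
L: 4·2 = 8 | 6·0+1·5+3·1 = 8
X: 4·5 = 20 | 6·0+1·5+3·5 = 20
B: 4·4 = 16 | 6·0+1·1+3·5 = 16
gcd(4,6,1,3) = 1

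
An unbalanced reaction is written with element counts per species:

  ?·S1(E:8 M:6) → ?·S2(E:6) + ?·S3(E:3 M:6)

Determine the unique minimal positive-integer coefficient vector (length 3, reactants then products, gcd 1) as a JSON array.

Coefficients: [6, 5, 6]

E: 6·8 = 48 | 5·6+6·3 = 48
M: 6·6 = 36 | 5·0+6·6 = 36
gcd(6,5,6) = 1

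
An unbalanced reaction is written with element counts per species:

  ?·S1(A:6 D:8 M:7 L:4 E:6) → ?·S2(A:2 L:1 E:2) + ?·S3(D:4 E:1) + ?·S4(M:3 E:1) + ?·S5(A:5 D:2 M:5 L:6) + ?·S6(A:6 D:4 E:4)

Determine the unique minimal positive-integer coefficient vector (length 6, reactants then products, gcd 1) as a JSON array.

A: 4·6 = 24 | 4·2+6·0+6·0+2·5+1·6 = 24
D: 4·8 = 32 | 4·0+6·4+6·0+2·2+1·4 = 32
M: 4·7 = 28 | 4·0+6·0+6·3+2·5+1·0 = 28
L: 4·4 = 16 | 4·1+6·0+6·0+2·6+1·0 = 16
E: 4·6 = 24 | 4·2+6·1+6·1+2·0+1·4 = 24
gcd(4,4,6,6,2,1) = 1

Coefficients: [4, 4, 6, 6, 2, 1]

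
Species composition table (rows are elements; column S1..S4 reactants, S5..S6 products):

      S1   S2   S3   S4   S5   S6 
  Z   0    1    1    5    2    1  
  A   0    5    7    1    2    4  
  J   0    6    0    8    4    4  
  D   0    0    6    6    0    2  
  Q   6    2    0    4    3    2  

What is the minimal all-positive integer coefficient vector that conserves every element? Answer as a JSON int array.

Z: 1·0+4·1+1·1+1·5 = 10 | 2·2+6·1 = 10
A: 1·0+4·5+1·7+1·1 = 28 | 2·2+6·4 = 28
J: 1·0+4·6+1·0+1·8 = 32 | 2·4+6·4 = 32
D: 1·0+4·0+1·6+1·6 = 12 | 2·0+6·2 = 12
Q: 1·6+4·2+1·0+1·4 = 18 | 2·3+6·2 = 18
gcd(1,4,1,1,2,6) = 1

Coefficients: [1, 4, 1, 1, 2, 6]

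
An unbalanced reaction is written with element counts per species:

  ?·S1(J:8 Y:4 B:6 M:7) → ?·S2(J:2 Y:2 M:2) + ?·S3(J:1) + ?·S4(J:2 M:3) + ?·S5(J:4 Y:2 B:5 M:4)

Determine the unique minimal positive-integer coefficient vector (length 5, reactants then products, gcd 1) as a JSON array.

J: 5·8 = 40 | 4·2+6·1+1·2+6·4 = 40
Y: 5·4 = 20 | 4·2+6·0+1·0+6·2 = 20
B: 5·6 = 30 | 4·0+6·0+1·0+6·5 = 30
M: 5·7 = 35 | 4·2+6·0+1·3+6·4 = 35
gcd(5,4,6,1,6) = 1

Coefficients: [5, 4, 6, 1, 6]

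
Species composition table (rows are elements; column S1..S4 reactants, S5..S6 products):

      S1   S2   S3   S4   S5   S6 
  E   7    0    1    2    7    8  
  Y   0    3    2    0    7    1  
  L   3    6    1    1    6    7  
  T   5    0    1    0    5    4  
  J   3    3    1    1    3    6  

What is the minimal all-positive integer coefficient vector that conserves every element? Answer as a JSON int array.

E: 3·7+2·0+2·1+4·2 = 31 | 1·7+3·8 = 31
Y: 3·0+2·3+2·2+4·0 = 10 | 1·7+3·1 = 10
L: 3·3+2·6+2·1+4·1 = 27 | 1·6+3·7 = 27
T: 3·5+2·0+2·1+4·0 = 17 | 1·5+3·4 = 17
J: 3·3+2·3+2·1+4·1 = 21 | 1·3+3·6 = 21
gcd(3,2,2,4,1,3) = 1

Coefficients: [3, 2, 2, 4, 1, 3]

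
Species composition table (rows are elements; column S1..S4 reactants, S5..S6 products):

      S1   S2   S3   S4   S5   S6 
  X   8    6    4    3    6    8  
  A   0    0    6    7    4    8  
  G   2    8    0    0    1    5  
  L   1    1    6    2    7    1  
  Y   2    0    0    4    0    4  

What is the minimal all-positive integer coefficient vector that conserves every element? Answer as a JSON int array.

Coefficients: [2, 2, 5, 2, 5, 3]

X: 2·8+2·6+5·4+2·3 = 54 | 5·6+3·8 = 54
A: 2·0+2·0+5·6+2·7 = 44 | 5·4+3·8 = 44
G: 2·2+2·8+5·0+2·0 = 20 | 5·1+3·5 = 20
L: 2·1+2·1+5·6+2·2 = 38 | 5·7+3·1 = 38
Y: 2·2+2·0+5·0+2·4 = 12 | 5·0+3·4 = 12
gcd(2,2,5,2,5,3) = 1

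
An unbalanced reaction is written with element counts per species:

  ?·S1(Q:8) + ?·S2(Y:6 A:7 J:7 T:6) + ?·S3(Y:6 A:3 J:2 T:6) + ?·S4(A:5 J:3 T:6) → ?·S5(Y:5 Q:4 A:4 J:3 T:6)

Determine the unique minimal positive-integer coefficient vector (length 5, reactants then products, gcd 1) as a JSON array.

Coefficients: [3, 1, 4, 1, 6]

Y: 3·0+1·6+4·6+1·0 = 30 | 6·5 = 30
Q: 3·8+1·0+4·0+1·0 = 24 | 6·4 = 24
A: 3·0+1·7+4·3+1·5 = 24 | 6·4 = 24
J: 3·0+1·7+4·2+1·3 = 18 | 6·3 = 18
T: 3·0+1·6+4·6+1·6 = 36 | 6·6 = 36
gcd(3,1,4,1,6) = 1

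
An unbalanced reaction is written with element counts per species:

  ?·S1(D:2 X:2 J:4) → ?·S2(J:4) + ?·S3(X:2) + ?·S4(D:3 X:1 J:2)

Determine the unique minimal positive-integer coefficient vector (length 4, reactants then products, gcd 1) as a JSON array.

D: 3·2 = 6 | 2·0+2·0+2·3 = 6
X: 3·2 = 6 | 2·0+2·2+2·1 = 6
J: 3·4 = 12 | 2·4+2·0+2·2 = 12
gcd(3,2,2,2) = 1

Coefficients: [3, 2, 2, 2]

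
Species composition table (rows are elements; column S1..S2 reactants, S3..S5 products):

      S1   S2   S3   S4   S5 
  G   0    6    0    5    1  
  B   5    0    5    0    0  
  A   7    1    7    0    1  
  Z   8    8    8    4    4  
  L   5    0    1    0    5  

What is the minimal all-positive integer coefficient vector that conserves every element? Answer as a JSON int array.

G: 5·0+4·6 = 24 | 5·0+4·5+4·1 = 24
B: 5·5+4·0 = 25 | 5·5+4·0+4·0 = 25
A: 5·7+4·1 = 39 | 5·7+4·0+4·1 = 39
Z: 5·8+4·8 = 72 | 5·8+4·4+4·4 = 72
L: 5·5+4·0 = 25 | 5·1+4·0+4·5 = 25
gcd(5,4,5,4,4) = 1

Coefficients: [5, 4, 5, 4, 4]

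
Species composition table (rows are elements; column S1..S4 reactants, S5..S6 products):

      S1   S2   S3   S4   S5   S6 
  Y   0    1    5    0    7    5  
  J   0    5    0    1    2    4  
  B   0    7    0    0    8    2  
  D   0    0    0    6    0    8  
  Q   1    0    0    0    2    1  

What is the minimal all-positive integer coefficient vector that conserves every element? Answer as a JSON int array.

Coefficients: [5, 2, 4, 4, 1, 3]

Y: 5·0+2·1+4·5+4·0 = 22 | 1·7+3·5 = 22
J: 5·0+2·5+4·0+4·1 = 14 | 1·2+3·4 = 14
B: 5·0+2·7+4·0+4·0 = 14 | 1·8+3·2 = 14
D: 5·0+2·0+4·0+4·6 = 24 | 1·0+3·8 = 24
Q: 5·1+2·0+4·0+4·0 = 5 | 1·2+3·1 = 5
gcd(5,2,4,4,1,3) = 1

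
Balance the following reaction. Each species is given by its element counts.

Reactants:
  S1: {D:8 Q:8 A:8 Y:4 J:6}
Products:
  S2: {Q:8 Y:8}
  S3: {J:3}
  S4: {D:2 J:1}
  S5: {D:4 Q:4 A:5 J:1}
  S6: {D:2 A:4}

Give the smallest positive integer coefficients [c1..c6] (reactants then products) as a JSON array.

Coefficients: [4, 2, 5, 5, 4, 3]

D: 4·8 = 32 | 2·0+5·0+5·2+4·4+3·2 = 32
Q: 4·8 = 32 | 2·8+5·0+5·0+4·4+3·0 = 32
A: 4·8 = 32 | 2·0+5·0+5·0+4·5+3·4 = 32
Y: 4·4 = 16 | 2·8+5·0+5·0+4·0+3·0 = 16
J: 4·6 = 24 | 2·0+5·3+5·1+4·1+3·0 = 24
gcd(4,2,5,5,4,3) = 1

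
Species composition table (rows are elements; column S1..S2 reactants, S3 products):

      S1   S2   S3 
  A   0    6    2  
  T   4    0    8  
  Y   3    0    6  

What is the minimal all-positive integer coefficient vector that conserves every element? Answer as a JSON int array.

Coefficients: [6, 1, 3]

A: 6·0+1·6 = 6 | 3·2 = 6
T: 6·4+1·0 = 24 | 3·8 = 24
Y: 6·3+1·0 = 18 | 3·6 = 18
gcd(6,1,3) = 1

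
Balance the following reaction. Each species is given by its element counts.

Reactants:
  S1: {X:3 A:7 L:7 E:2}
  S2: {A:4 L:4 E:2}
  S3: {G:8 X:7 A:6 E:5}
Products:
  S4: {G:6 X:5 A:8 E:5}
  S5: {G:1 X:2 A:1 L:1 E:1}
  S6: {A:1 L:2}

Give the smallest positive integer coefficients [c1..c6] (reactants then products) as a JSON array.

Coefficients: [2, 1, 3, 3, 6, 6]

G: 2·0+1·0+3·8 = 24 | 3·6+6·1+6·0 = 24
X: 2·3+1·0+3·7 = 27 | 3·5+6·2+6·0 = 27
A: 2·7+1·4+3·6 = 36 | 3·8+6·1+6·1 = 36
L: 2·7+1·4+3·0 = 18 | 3·0+6·1+6·2 = 18
E: 2·2+1·2+3·5 = 21 | 3·5+6·1+6·0 = 21
gcd(2,1,3,3,6,6) = 1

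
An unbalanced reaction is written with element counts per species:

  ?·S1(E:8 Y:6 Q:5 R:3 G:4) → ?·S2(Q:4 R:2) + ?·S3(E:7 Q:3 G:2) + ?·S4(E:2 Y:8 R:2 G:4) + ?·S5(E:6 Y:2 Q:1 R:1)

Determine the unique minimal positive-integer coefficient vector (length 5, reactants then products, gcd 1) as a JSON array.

Coefficients: [3, 2, 2, 2, 1]

E: 3·8 = 24 | 2·0+2·7+2·2+1·6 = 24
Y: 3·6 = 18 | 2·0+2·0+2·8+1·2 = 18
Q: 3·5 = 15 | 2·4+2·3+2·0+1·1 = 15
R: 3·3 = 9 | 2·2+2·0+2·2+1·1 = 9
G: 3·4 = 12 | 2·0+2·2+2·4+1·0 = 12
gcd(3,2,2,2,1) = 1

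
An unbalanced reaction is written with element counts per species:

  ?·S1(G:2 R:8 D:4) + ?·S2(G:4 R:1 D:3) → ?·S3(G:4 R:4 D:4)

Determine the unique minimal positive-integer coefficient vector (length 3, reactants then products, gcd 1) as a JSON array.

G: 2·2+4·4 = 20 | 5·4 = 20
R: 2·8+4·1 = 20 | 5·4 = 20
D: 2·4+4·3 = 20 | 5·4 = 20
gcd(2,4,5) = 1

Coefficients: [2, 4, 5]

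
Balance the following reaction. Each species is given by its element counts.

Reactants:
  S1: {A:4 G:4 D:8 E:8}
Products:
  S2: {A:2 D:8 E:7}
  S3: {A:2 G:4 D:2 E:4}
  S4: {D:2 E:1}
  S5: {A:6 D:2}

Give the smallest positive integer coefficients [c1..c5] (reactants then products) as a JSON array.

Coefficients: [5, 2, 5, 6, 1]

A: 5·4 = 20 | 2·2+5·2+6·0+1·6 = 20
G: 5·4 = 20 | 2·0+5·4+6·0+1·0 = 20
D: 5·8 = 40 | 2·8+5·2+6·2+1·2 = 40
E: 5·8 = 40 | 2·7+5·4+6·1+1·0 = 40
gcd(5,2,5,6,1) = 1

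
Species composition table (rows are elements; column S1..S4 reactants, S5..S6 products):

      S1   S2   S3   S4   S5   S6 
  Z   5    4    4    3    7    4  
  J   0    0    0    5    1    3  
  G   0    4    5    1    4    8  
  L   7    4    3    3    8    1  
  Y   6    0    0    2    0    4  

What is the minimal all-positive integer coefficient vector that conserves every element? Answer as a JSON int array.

Coefficients: [1, 5, 5, 3, 6, 3]

Z: 1·5+5·4+5·4+3·3 = 54 | 6·7+3·4 = 54
J: 1·0+5·0+5·0+3·5 = 15 | 6·1+3·3 = 15
G: 1·0+5·4+5·5+3·1 = 48 | 6·4+3·8 = 48
L: 1·7+5·4+5·3+3·3 = 51 | 6·8+3·1 = 51
Y: 1·6+5·0+5·0+3·2 = 12 | 6·0+3·4 = 12
gcd(1,5,5,3,6,3) = 1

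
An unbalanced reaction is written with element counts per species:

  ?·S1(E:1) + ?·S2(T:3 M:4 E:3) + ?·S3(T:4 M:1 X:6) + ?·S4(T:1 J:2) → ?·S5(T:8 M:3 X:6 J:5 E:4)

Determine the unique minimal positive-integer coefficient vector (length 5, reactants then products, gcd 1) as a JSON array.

T: 5·0+1·3+2·4+5·1 = 16 | 2·8 = 16
M: 5·0+1·4+2·1+5·0 = 6 | 2·3 = 6
X: 5·0+1·0+2·6+5·0 = 12 | 2·6 = 12
J: 5·0+1·0+2·0+5·2 = 10 | 2·5 = 10
E: 5·1+1·3+2·0+5·0 = 8 | 2·4 = 8
gcd(5,1,2,5,2) = 1

Coefficients: [5, 1, 2, 5, 2]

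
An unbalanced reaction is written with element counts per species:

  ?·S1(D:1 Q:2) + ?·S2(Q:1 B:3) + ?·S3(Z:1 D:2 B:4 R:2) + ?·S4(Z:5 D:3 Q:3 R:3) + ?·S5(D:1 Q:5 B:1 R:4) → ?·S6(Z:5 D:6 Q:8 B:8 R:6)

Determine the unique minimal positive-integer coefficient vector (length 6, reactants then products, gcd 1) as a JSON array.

Coefficients: [6, 6, 5, 4, 2, 5]

Z: 6·0+6·0+5·1+4·5+2·0 = 25 | 5·5 = 25
D: 6·1+6·0+5·2+4·3+2·1 = 30 | 5·6 = 30
Q: 6·2+6·1+5·0+4·3+2·5 = 40 | 5·8 = 40
B: 6·0+6·3+5·4+4·0+2·1 = 40 | 5·8 = 40
R: 6·0+6·0+5·2+4·3+2·4 = 30 | 5·6 = 30
gcd(6,6,5,4,2,5) = 1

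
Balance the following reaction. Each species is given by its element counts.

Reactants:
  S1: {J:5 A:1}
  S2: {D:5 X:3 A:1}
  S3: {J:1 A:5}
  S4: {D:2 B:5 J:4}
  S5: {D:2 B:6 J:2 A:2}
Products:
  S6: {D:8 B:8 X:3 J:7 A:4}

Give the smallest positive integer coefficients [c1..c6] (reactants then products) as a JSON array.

Coefficients: [2, 6, 2, 6, 3, 6]

D: 2·0+6·5+2·0+6·2+3·2 = 48 | 6·8 = 48
B: 2·0+6·0+2·0+6·5+3·6 = 48 | 6·8 = 48
X: 2·0+6·3+2·0+6·0+3·0 = 18 | 6·3 = 18
J: 2·5+6·0+2·1+6·4+3·2 = 42 | 6·7 = 42
A: 2·1+6·1+2·5+6·0+3·2 = 24 | 6·4 = 24
gcd(2,6,2,6,3,6) = 1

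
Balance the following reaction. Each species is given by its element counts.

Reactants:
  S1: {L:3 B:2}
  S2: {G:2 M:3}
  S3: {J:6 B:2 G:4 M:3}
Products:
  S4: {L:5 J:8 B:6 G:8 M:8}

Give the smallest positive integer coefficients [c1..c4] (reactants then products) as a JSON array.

L: 5·3+4·0+4·0 = 15 | 3·5 = 15
J: 5·0+4·0+4·6 = 24 | 3·8 = 24
B: 5·2+4·0+4·2 = 18 | 3·6 = 18
G: 5·0+4·2+4·4 = 24 | 3·8 = 24
M: 5·0+4·3+4·3 = 24 | 3·8 = 24
gcd(5,4,4,3) = 1

Coefficients: [5, 4, 4, 3]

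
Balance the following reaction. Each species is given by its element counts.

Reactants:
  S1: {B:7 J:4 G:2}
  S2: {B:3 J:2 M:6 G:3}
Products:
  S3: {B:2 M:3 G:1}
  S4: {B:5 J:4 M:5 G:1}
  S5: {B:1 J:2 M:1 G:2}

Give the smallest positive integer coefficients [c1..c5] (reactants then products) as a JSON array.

B: 1·7+4·3 = 19 | 5·2+1·5+4·1 = 19
J: 1·4+4·2 = 12 | 5·0+1·4+4·2 = 12
M: 1·0+4·6 = 24 | 5·3+1·5+4·1 = 24
G: 1·2+4·3 = 14 | 5·1+1·1+4·2 = 14
gcd(1,4,5,1,4) = 1

Coefficients: [1, 4, 5, 1, 4]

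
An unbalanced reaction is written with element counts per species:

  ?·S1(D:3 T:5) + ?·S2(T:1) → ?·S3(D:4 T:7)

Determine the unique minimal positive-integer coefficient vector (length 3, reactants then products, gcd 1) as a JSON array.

D: 4·3+1·0 = 12 | 3·4 = 12
T: 4·5+1·1 = 21 | 3·7 = 21
gcd(4,1,3) = 1

Coefficients: [4, 1, 3]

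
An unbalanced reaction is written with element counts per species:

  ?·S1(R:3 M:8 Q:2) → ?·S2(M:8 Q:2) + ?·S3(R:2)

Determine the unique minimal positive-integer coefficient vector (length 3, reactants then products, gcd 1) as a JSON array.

R: 2·3 = 6 | 2·0+3·2 = 6
M: 2·8 = 16 | 2·8+3·0 = 16
Q: 2·2 = 4 | 2·2+3·0 = 4
gcd(2,2,3) = 1

Coefficients: [2, 2, 3]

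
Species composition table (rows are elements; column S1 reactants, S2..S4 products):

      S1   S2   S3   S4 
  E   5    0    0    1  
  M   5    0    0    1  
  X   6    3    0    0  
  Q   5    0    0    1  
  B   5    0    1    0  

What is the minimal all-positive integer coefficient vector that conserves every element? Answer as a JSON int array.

Coefficients: [1, 2, 5, 5]

E: 1·5 = 5 | 2·0+5·0+5·1 = 5
M: 1·5 = 5 | 2·0+5·0+5·1 = 5
X: 1·6 = 6 | 2·3+5·0+5·0 = 6
Q: 1·5 = 5 | 2·0+5·0+5·1 = 5
B: 1·5 = 5 | 2·0+5·1+5·0 = 5
gcd(1,2,5,5) = 1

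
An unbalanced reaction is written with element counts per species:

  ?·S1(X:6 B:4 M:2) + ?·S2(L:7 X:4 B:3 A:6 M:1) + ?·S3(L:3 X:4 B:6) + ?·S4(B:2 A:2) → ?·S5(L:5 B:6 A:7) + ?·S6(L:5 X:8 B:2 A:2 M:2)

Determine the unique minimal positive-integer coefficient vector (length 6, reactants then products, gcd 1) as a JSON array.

L: 2·0+6·7+1·3+1·0 = 45 | 4·5+5·5 = 45
X: 2·6+6·4+1·4+1·0 = 40 | 4·0+5·8 = 40
B: 2·4+6·3+1·6+1·2 = 34 | 4·6+5·2 = 34
A: 2·0+6·6+1·0+1·2 = 38 | 4·7+5·2 = 38
M: 2·2+6·1+1·0+1·0 = 10 | 4·0+5·2 = 10
gcd(2,6,1,1,4,5) = 1

Coefficients: [2, 6, 1, 1, 4, 5]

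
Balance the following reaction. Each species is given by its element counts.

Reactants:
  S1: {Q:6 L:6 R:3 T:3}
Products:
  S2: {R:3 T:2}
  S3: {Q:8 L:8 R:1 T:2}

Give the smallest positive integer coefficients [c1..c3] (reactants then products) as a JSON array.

Coefficients: [4, 3, 3]

Q: 4·6 = 24 | 3·0+3·8 = 24
L: 4·6 = 24 | 3·0+3·8 = 24
R: 4·3 = 12 | 3·3+3·1 = 12
T: 4·3 = 12 | 3·2+3·2 = 12
gcd(4,3,3) = 1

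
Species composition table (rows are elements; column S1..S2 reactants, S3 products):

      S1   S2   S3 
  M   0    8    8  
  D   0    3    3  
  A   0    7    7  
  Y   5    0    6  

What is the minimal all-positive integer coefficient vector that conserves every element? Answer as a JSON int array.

Coefficients: [6, 5, 5]

M: 6·0+5·8 = 40 | 5·8 = 40
D: 6·0+5·3 = 15 | 5·3 = 15
A: 6·0+5·7 = 35 | 5·7 = 35
Y: 6·5+5·0 = 30 | 5·6 = 30
gcd(6,5,5) = 1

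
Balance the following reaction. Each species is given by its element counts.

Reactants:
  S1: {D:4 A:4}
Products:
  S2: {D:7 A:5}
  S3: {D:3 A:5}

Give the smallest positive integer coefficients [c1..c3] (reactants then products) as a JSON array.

D: 5·4 = 20 | 2·7+2·3 = 20
A: 5·4 = 20 | 2·5+2·5 = 20
gcd(5,2,2) = 1

Coefficients: [5, 2, 2]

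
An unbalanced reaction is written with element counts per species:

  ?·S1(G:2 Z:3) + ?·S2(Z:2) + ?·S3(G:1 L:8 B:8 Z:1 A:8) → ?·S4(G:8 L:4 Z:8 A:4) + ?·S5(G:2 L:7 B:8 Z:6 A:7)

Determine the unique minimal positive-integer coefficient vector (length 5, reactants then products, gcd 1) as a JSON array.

G: 6·2+5·0+4·1 = 16 | 1·8+4·2 = 16
L: 6·0+5·0+4·8 = 32 | 1·4+4·7 = 32
B: 6·0+5·0+4·8 = 32 | 1·0+4·8 = 32
Z: 6·3+5·2+4·1 = 32 | 1·8+4·6 = 32
A: 6·0+5·0+4·8 = 32 | 1·4+4·7 = 32
gcd(6,5,4,1,4) = 1

Coefficients: [6, 5, 4, 1, 4]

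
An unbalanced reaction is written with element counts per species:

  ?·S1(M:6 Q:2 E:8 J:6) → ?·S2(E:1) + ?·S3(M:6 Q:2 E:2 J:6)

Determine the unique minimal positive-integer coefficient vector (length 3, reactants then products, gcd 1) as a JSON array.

M: 1·6 = 6 | 6·0+1·6 = 6
Q: 1·2 = 2 | 6·0+1·2 = 2
E: 1·8 = 8 | 6·1+1·2 = 8
J: 1·6 = 6 | 6·0+1·6 = 6
gcd(1,6,1) = 1

Coefficients: [1, 6, 1]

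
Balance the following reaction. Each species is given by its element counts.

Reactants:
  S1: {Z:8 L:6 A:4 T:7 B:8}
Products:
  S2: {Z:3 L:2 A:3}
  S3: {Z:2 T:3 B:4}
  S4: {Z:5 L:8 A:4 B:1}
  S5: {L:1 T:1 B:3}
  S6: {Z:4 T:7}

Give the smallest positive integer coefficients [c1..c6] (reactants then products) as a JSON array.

Z: 5·8 = 40 | 4·3+5·2+2·5+6·0+2·4 = 40
L: 5·6 = 30 | 4·2+5·0+2·8+6·1+2·0 = 30
A: 5·4 = 20 | 4·3+5·0+2·4+6·0+2·0 = 20
T: 5·7 = 35 | 4·0+5·3+2·0+6·1+2·7 = 35
B: 5·8 = 40 | 4·0+5·4+2·1+6·3+2·0 = 40
gcd(5,4,5,2,6,2) = 1

Coefficients: [5, 4, 5, 2, 6, 2]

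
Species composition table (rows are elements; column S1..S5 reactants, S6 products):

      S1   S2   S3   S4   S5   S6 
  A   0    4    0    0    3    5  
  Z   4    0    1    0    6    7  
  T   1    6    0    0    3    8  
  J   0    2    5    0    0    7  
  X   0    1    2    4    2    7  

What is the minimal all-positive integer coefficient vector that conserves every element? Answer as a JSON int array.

Coefficients: [6, 6, 6, 5, 2, 6]

A: 6·0+6·4+6·0+5·0+2·3 = 30 | 6·5 = 30
Z: 6·4+6·0+6·1+5·0+2·6 = 42 | 6·7 = 42
T: 6·1+6·6+6·0+5·0+2·3 = 48 | 6·8 = 48
J: 6·0+6·2+6·5+5·0+2·0 = 42 | 6·7 = 42
X: 6·0+6·1+6·2+5·4+2·2 = 42 | 6·7 = 42
gcd(6,6,6,5,2,6) = 1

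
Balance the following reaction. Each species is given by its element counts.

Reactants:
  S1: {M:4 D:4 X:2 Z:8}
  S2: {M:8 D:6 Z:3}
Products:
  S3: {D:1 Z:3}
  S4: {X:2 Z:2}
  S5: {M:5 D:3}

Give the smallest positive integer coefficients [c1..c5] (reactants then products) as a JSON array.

Coefficients: [1, 2, 4, 1, 4]

M: 1·4+2·8 = 20 | 4·0+1·0+4·5 = 20
D: 1·4+2·6 = 16 | 4·1+1·0+4·3 = 16
X: 1·2+2·0 = 2 | 4·0+1·2+4·0 = 2
Z: 1·8+2·3 = 14 | 4·3+1·2+4·0 = 14
gcd(1,2,4,1,4) = 1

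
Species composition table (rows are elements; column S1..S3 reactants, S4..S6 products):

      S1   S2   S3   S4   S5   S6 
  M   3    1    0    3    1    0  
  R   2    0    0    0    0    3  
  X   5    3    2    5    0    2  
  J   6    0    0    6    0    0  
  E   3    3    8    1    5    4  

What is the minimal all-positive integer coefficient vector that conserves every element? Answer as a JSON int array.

Coefficients: [6, 2, 1, 6, 2, 4]

M: 6·3+2·1+1·0 = 20 | 6·3+2·1+4·0 = 20
R: 6·2+2·0+1·0 = 12 | 6·0+2·0+4·3 = 12
X: 6·5+2·3+1·2 = 38 | 6·5+2·0+4·2 = 38
J: 6·6+2·0+1·0 = 36 | 6·6+2·0+4·0 = 36
E: 6·3+2·3+1·8 = 32 | 6·1+2·5+4·4 = 32
gcd(6,2,1,6,2,4) = 1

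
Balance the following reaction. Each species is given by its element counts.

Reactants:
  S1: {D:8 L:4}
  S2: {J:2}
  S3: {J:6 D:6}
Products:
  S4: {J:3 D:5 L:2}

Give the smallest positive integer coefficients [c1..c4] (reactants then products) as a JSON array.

J: 3·0+6·2+1·6 = 18 | 6·3 = 18
D: 3·8+6·0+1·6 = 30 | 6·5 = 30
L: 3·4+6·0+1·0 = 12 | 6·2 = 12
gcd(3,6,1,6) = 1

Coefficients: [3, 6, 1, 6]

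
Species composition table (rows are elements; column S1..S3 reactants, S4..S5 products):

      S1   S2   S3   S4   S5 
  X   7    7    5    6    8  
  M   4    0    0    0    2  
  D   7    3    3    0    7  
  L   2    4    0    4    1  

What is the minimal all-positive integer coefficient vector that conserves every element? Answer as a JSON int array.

X: 3·7+2·7+5·5 = 60 | 2·6+6·8 = 60
M: 3·4+2·0+5·0 = 12 | 2·0+6·2 = 12
D: 3·7+2·3+5·3 = 42 | 2·0+6·7 = 42
L: 3·2+2·4+5·0 = 14 | 2·4+6·1 = 14
gcd(3,2,5,2,6) = 1

Coefficients: [3, 2, 5, 2, 6]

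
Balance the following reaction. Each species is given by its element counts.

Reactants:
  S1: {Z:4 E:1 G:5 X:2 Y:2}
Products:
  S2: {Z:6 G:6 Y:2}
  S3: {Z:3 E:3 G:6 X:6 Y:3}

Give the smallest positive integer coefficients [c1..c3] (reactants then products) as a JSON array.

Z: 6·4 = 24 | 3·6+2·3 = 24
E: 6·1 = 6 | 3·0+2·3 = 6
G: 6·5 = 30 | 3·6+2·6 = 30
X: 6·2 = 12 | 3·0+2·6 = 12
Y: 6·2 = 12 | 3·2+2·3 = 12
gcd(6,3,2) = 1

Coefficients: [6, 3, 2]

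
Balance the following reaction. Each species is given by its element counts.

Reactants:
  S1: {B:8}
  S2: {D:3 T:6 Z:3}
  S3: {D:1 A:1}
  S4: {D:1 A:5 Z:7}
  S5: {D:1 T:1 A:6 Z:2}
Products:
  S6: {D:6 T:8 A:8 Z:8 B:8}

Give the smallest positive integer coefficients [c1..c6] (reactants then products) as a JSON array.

D: 5·0+6·3+6·1+2·1+4·1 = 30 | 5·6 = 30
T: 5·0+6·6+6·0+2·0+4·1 = 40 | 5·8 = 40
A: 5·0+6·0+6·1+2·5+4·6 = 40 | 5·8 = 40
Z: 5·0+6·3+6·0+2·7+4·2 = 40 | 5·8 = 40
B: 5·8+6·0+6·0+2·0+4·0 = 40 | 5·8 = 40
gcd(5,6,6,2,4,5) = 1

Coefficients: [5, 6, 6, 2, 4, 5]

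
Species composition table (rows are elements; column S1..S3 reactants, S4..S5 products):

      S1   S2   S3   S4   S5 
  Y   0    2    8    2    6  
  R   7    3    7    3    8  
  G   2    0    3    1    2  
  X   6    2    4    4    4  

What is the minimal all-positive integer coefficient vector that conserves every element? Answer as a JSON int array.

Coefficients: [1, 3, 2, 2, 3]

Y: 1·0+3·2+2·8 = 22 | 2·2+3·6 = 22
R: 1·7+3·3+2·7 = 30 | 2·3+3·8 = 30
G: 1·2+3·0+2·3 = 8 | 2·1+3·2 = 8
X: 1·6+3·2+2·4 = 20 | 2·4+3·4 = 20
gcd(1,3,2,2,3) = 1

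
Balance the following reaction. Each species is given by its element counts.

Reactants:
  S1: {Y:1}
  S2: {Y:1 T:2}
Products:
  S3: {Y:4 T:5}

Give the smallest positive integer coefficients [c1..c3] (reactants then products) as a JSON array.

Coefficients: [3, 5, 2]

Y: 3·1+5·1 = 8 | 2·4 = 8
T: 3·0+5·2 = 10 | 2·5 = 10
gcd(3,5,2) = 1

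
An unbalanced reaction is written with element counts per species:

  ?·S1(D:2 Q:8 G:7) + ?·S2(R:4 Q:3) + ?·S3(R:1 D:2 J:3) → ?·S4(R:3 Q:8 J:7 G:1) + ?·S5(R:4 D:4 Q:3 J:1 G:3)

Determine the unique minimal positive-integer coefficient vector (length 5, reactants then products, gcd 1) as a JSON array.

R: 1·0+2·4+3·1 = 11 | 1·3+2·4 = 11
D: 1·2+2·0+3·2 = 8 | 1·0+2·4 = 8
Q: 1·8+2·3+3·0 = 14 | 1·8+2·3 = 14
J: 1·0+2·0+3·3 = 9 | 1·7+2·1 = 9
G: 1·7+2·0+3·0 = 7 | 1·1+2·3 = 7
gcd(1,2,3,1,2) = 1

Coefficients: [1, 2, 3, 1, 2]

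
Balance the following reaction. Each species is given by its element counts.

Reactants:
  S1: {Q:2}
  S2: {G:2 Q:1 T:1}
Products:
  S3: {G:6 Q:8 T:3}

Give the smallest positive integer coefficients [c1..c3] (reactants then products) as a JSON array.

G: 5·0+6·2 = 12 | 2·6 = 12
Q: 5·2+6·1 = 16 | 2·8 = 16
T: 5·0+6·1 = 6 | 2·3 = 6
gcd(5,6,2) = 1

Coefficients: [5, 6, 2]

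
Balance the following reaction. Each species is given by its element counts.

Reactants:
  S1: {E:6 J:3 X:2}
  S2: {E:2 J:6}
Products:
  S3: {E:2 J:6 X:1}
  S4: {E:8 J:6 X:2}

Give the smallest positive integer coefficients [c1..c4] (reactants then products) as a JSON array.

Coefficients: [6, 4, 2, 5]

E: 6·6+4·2 = 44 | 2·2+5·8 = 44
J: 6·3+4·6 = 42 | 2·6+5·6 = 42
X: 6·2+4·0 = 12 | 2·1+5·2 = 12
gcd(6,4,2,5) = 1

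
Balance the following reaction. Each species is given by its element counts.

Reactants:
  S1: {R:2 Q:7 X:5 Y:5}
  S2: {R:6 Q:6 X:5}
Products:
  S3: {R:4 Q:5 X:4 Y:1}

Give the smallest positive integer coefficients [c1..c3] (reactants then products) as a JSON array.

R: 1·2+3·6 = 20 | 5·4 = 20
Q: 1·7+3·6 = 25 | 5·5 = 25
X: 1·5+3·5 = 20 | 5·4 = 20
Y: 1·5+3·0 = 5 | 5·1 = 5
gcd(1,3,5) = 1

Coefficients: [1, 3, 5]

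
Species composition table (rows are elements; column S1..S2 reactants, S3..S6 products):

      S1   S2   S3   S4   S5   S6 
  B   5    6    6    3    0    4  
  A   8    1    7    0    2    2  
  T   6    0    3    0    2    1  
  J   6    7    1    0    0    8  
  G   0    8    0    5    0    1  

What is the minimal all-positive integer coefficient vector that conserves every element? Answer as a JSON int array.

Coefficients: [3, 1, 1, 1, 6, 3]

B: 3·5+1·6 = 21 | 1·6+1·3+6·0+3·4 = 21
A: 3·8+1·1 = 25 | 1·7+1·0+6·2+3·2 = 25
T: 3·6+1·0 = 18 | 1·3+1·0+6·2+3·1 = 18
J: 3·6+1·7 = 25 | 1·1+1·0+6·0+3·8 = 25
G: 3·0+1·8 = 8 | 1·0+1·5+6·0+3·1 = 8
gcd(3,1,1,1,6,3) = 1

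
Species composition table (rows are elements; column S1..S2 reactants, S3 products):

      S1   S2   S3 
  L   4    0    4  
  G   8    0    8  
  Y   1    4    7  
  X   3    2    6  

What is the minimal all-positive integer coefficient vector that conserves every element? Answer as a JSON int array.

Coefficients: [2, 3, 2]

L: 2·4+3·0 = 8 | 2·4 = 8
G: 2·8+3·0 = 16 | 2·8 = 16
Y: 2·1+3·4 = 14 | 2·7 = 14
X: 2·3+3·2 = 12 | 2·6 = 12
gcd(2,3,2) = 1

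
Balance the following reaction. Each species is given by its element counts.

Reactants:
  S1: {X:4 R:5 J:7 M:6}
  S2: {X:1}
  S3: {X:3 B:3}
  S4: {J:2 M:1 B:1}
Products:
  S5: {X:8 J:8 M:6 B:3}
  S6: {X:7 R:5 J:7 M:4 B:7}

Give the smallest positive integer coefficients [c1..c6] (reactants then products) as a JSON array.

X: 1·4+5·1+2·3+4·0 = 15 | 1·8+1·7 = 15
R: 1·5+5·0+2·0+4·0 = 5 | 1·0+1·5 = 5
J: 1·7+5·0+2·0+4·2 = 15 | 1·8+1·7 = 15
M: 1·6+5·0+2·0+4·1 = 10 | 1·6+1·4 = 10
B: 1·0+5·0+2·3+4·1 = 10 | 1·3+1·7 = 10
gcd(1,5,2,4,1,1) = 1

Coefficients: [1, 5, 2, 4, 1, 1]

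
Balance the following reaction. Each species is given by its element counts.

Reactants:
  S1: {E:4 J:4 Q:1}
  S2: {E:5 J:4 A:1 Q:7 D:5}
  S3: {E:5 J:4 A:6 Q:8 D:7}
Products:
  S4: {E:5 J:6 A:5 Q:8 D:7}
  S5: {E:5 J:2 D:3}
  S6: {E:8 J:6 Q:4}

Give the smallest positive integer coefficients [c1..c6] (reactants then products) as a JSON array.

Coefficients: [6, 2, 3, 4, 1, 3]

E: 6·4+2·5+3·5 = 49 | 4·5+1·5+3·8 = 49
J: 6·4+2·4+3·4 = 44 | 4·6+1·2+3·6 = 44
A: 6·0+2·1+3·6 = 20 | 4·5+1·0+3·0 = 20
Q: 6·1+2·7+3·8 = 44 | 4·8+1·0+3·4 = 44
D: 6·0+2·5+3·7 = 31 | 4·7+1·3+3·0 = 31
gcd(6,2,3,4,1,3) = 1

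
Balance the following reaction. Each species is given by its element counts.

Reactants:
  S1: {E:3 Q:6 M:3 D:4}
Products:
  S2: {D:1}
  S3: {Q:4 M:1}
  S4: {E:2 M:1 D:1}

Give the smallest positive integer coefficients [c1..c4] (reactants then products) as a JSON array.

E: 2·3 = 6 | 5·0+3·0+3·2 = 6
Q: 2·6 = 12 | 5·0+3·4+3·0 = 12
M: 2·3 = 6 | 5·0+3·1+3·1 = 6
D: 2·4 = 8 | 5·1+3·0+3·1 = 8
gcd(2,5,3,3) = 1

Coefficients: [2, 5, 3, 3]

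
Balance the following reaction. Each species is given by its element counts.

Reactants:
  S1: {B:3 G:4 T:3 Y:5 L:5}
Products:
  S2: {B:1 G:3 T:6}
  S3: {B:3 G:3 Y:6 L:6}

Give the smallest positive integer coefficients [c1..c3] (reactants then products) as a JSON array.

Coefficients: [6, 3, 5]

B: 6·3 = 18 | 3·1+5·3 = 18
G: 6·4 = 24 | 3·3+5·3 = 24
T: 6·3 = 18 | 3·6+5·0 = 18
Y: 6·5 = 30 | 3·0+5·6 = 30
L: 6·5 = 30 | 3·0+5·6 = 30
gcd(6,3,5) = 1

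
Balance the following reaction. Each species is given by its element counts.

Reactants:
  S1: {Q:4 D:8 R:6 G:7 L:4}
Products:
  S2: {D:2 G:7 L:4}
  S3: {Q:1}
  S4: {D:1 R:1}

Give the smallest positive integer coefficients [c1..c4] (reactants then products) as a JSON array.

Coefficients: [1, 1, 4, 6]

Q: 1·4 = 4 | 1·0+4·1+6·0 = 4
D: 1·8 = 8 | 1·2+4·0+6·1 = 8
R: 1·6 = 6 | 1·0+4·0+6·1 = 6
G: 1·7 = 7 | 1·7+4·0+6·0 = 7
L: 1·4 = 4 | 1·4+4·0+6·0 = 4
gcd(1,1,4,6) = 1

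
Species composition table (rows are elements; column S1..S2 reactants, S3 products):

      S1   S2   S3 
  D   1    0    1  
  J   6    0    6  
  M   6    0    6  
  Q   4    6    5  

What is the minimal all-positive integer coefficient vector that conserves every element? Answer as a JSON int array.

Coefficients: [6, 1, 6]

D: 6·1+1·0 = 6 | 6·1 = 6
J: 6·6+1·0 = 36 | 6·6 = 36
M: 6·6+1·0 = 36 | 6·6 = 36
Q: 6·4+1·6 = 30 | 6·5 = 30
gcd(6,1,6) = 1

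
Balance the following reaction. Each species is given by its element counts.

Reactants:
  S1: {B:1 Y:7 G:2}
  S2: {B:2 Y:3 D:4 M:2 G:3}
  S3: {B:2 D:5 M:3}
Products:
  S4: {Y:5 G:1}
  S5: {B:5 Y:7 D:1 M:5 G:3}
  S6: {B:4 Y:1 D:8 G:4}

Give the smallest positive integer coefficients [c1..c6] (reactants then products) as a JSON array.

Coefficients: [5, 1, 1, 6, 1, 1]

B: 5·1+1·2+1·2 = 9 | 6·0+1·5+1·4 = 9
Y: 5·7+1·3+1·0 = 38 | 6·5+1·7+1·1 = 38
D: 5·0+1·4+1·5 = 9 | 6·0+1·1+1·8 = 9
M: 5·0+1·2+1·3 = 5 | 6·0+1·5+1·0 = 5
G: 5·2+1·3+1·0 = 13 | 6·1+1·3+1·4 = 13
gcd(5,1,1,6,1,1) = 1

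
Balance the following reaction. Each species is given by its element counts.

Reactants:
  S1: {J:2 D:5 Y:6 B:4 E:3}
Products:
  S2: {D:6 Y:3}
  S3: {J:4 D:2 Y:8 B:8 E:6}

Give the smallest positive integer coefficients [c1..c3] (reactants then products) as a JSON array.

Coefficients: [6, 4, 3]

J: 6·2 = 12 | 4·0+3·4 = 12
D: 6·5 = 30 | 4·6+3·2 = 30
Y: 6·6 = 36 | 4·3+3·8 = 36
B: 6·4 = 24 | 4·0+3·8 = 24
E: 6·3 = 18 | 4·0+3·6 = 18
gcd(6,4,3) = 1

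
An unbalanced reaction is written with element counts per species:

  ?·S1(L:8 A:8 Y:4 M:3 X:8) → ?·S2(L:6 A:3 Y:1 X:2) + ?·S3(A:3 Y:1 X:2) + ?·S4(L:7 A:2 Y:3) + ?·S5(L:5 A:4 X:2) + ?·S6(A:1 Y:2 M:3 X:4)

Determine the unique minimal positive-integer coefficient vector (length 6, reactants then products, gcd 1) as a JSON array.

Coefficients: [5, 3, 4, 1, 3, 5]

L: 5·8 = 40 | 3·6+4·0+1·7+3·5+5·0 = 40
A: 5·8 = 40 | 3·3+4·3+1·2+3·4+5·1 = 40
Y: 5·4 = 20 | 3·1+4·1+1·3+3·0+5·2 = 20
M: 5·3 = 15 | 3·0+4·0+1·0+3·0+5·3 = 15
X: 5·8 = 40 | 3·2+4·2+1·0+3·2+5·4 = 40
gcd(5,3,4,1,3,5) = 1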